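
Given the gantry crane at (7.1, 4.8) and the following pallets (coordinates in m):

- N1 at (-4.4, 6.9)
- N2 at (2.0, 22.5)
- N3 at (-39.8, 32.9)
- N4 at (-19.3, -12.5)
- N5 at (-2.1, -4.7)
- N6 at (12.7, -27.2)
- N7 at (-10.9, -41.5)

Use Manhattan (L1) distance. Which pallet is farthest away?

N3

Distances from (7.1, 4.8):
N1: 13.6 m
N2: 22.8 m
N3: 75.0 m
N4: 43.7 m
N5: 18.7 m
N6: 37.6 m
N7: 64.3 m
Maximum: N3 at 75.0 m.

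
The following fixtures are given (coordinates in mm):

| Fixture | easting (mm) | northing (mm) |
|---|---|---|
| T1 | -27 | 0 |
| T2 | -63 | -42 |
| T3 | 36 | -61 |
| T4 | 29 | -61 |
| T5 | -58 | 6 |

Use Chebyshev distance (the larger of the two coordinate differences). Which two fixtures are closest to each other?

T3 and T4

Pairwise distances:
T1–T2: max(|-36|, |-42|) = 42 mm
T1–T3: max(|63|, |-61|) = 63 mm
T1–T4: max(|56|, |-61|) = 61 mm
T1–T5: max(|-31|, |6|) = 31 mm
T2–T3: max(|99|, |-19|) = 99 mm
T2–T4: max(|92|, |-19|) = 92 mm
T2–T5: max(|5|, |48|) = 48 mm
T3–T4: max(|-7|, |0|) = 7 mm
T3–T5: max(|-94|, |67|) = 94 mm
T4–T5: max(|-87|, |67|) = 87 mm
Closest pair: T3–T4 at 7 mm.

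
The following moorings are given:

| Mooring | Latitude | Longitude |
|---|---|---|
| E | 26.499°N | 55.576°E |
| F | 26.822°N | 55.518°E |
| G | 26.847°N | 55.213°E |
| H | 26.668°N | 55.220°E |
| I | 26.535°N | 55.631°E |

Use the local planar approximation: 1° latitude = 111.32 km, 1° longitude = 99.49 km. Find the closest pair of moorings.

E and I

Pairwise distances:
E–F: √((0.323·111.32)² + (-0.058·99.49)²) = √(1292.85982 + 33.29775) = 36.416 km
E–G: √((0.348·111.32)² + (-0.363·99.49)²) = √(1500.73801 + 1304.28384) = 52.962 km
E–H: √((0.169·111.32)² + (-0.356·99.49)²) = √(353.93198 + 1254.46589) = 40.105 km
E–I: √((0.036·111.32)² + (0.055·99.49)²) = √(16.06022 + 29.94224) = 6.783 km
F–G: √((0.025·111.32)² + (-0.305·99.49)²) = √(7.74509 + 920.78565) = 30.472 km
F–H: √((-0.154·111.32)² + (-0.298·99.49)²) = √(293.89205 + 879.00509) = 34.248 km
F–I: √((-0.287·111.32)² + (0.113·99.49)²) = √(1020.72838 + 126.39088) = 33.869 km
G–H: √((-0.179·111.32)² + (0.007·99.49)²) = √(397.05663 + 0.48501) = 19.938 km
G–I: √((-0.312·111.32)² + (0.418·99.49)²) = √(1206.30071 + 1729.46360) = 54.183 km
H–I: √((-0.133·111.32)² + (0.411·99.49)²) = √(219.20461 + 1672.02399) = 43.488 km
Closest pair: E–I at 6.783 km.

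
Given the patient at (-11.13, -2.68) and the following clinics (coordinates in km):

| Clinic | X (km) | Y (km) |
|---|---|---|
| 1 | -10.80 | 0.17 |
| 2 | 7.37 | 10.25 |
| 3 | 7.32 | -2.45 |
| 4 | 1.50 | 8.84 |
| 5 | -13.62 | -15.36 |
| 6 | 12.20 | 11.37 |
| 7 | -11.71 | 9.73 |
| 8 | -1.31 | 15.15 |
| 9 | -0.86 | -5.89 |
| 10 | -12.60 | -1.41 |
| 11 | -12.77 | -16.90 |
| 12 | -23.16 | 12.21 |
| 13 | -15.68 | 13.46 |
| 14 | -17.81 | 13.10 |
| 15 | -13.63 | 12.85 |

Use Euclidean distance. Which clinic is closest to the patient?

10

Distances from (-11.13, -2.68):
1: 2.87 km
2: 22.57 km
3: 18.45 km
4: 17.09 km
5: 12.92 km
6: 27.23 km
7: 12.42 km
8: 20.36 km
9: 10.76 km
10: 1.94 km
11: 14.31 km
12: 19.14 km
13: 16.77 km
14: 17.14 km
15: 15.73 km
Minimum: 10 at 1.94 km.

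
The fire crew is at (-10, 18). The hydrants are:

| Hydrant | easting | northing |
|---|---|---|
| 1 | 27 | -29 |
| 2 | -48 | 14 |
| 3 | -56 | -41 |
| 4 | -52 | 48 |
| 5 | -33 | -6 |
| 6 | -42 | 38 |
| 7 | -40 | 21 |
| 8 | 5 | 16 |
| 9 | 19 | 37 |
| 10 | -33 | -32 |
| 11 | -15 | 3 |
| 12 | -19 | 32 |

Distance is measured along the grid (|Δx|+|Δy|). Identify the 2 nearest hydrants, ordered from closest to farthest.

8, 11

Distances from (-10, 18):
1: |37| + |-47| = 37 + 47 = 84
2: |-38| + |-4| = 38 + 4 = 42
3: |-46| + |-59| = 46 + 59 = 105
4: |-42| + |30| = 42 + 30 = 72
5: |-23| + |-24| = 23 + 24 = 47
6: |-32| + |20| = 32 + 20 = 52
7: |-30| + |3| = 30 + 3 = 33
8: |15| + |-2| = 15 + 2 = 17
9: |29| + |19| = 29 + 19 = 48
10: |-23| + |-50| = 23 + 50 = 73
11: |-5| + |-15| = 5 + 15 = 20
12: |-9| + |14| = 9 + 14 = 23
Sorted: 8 (17) < 11 (20) < 12 (23) < 7 (33) < …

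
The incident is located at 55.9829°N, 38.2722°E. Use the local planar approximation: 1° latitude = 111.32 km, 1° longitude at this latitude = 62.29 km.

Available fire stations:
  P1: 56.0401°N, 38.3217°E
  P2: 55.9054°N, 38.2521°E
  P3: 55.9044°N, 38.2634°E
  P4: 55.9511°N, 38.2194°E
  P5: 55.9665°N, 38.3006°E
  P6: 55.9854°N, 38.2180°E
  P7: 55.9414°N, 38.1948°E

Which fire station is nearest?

P5

Distances from 55.9829°N, 38.2722°E:
P1: √((0.0572·111.32)² + (0.0495·62.29)²) = √(40.545107 + 9.507078) = 7.0748 km
P2: √((-0.0775·111.32)² + (-0.0201·62.29)²) = √(74.430305 + 1.567577) = 8.7177 km
P3: √((-0.0785·111.32)² + (-0.0088·62.29)²) = √(76.363480 + 0.300471) = 8.7558 km
P4: √((-0.0318·111.32)² + (-0.0528·62.29)²) = √(12.531430 + 10.816942) = 4.8320 km
P5: √((-0.0164·111.32)² + (0.0284·62.29)²) = √(3.332991 + 3.129488) = 2.5421 km
P6: √((0.0025·111.32)² + (-0.0542·62.29)²) = √(0.077451 + 11.398173) = 3.3876 km
P7: √((-0.0415·111.32)² + (-0.0774·62.29)²) = √(21.342367 + 23.244413) = 6.6773 km
Minimum: P5 at 2.5421 km.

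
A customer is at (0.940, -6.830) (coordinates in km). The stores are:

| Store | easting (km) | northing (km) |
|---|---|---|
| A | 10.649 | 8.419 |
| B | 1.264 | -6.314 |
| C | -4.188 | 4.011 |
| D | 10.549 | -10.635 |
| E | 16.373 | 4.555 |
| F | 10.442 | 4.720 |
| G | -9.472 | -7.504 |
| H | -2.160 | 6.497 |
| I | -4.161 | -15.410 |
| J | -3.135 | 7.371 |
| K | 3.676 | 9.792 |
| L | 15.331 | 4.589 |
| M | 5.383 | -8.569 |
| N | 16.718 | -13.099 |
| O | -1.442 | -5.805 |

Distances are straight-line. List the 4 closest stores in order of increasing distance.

Distances from (0.940, -6.830):
A: √((9.709)² + (15.249)²) = √(94.26468 + 232.53200) = 18.078 km
B: √((0.324)² + (0.516)²) = √(0.10498 + 0.26626) = 0.609 km
C: √((-5.128)² + (10.841)²) = √(26.29638 + 117.52728) = 11.993 km
D: √((9.609)² + (-3.805)²) = √(92.33288 + 14.47802) = 10.335 km
E: √((15.433)² + (11.385)²) = √(238.17749 + 129.61822) = 19.178 km
F: √((9.502)² + (11.550)²) = √(90.28800 + 133.40250) = 14.956 km
G: √((-10.412)² + (-0.674)²) = √(108.40974 + 0.45428) = 10.434 km
H: √((-3.100)² + (13.327)²) = √(9.61000 + 177.60893) = 13.683 km
I: √((-5.101)² + (-8.580)²) = √(26.02020 + 73.61640) = 9.982 km
J: √((-4.075)² + (14.201)²) = √(16.60562 + 201.66840) = 14.774 km
K: √((2.736)² + (16.622)²) = √(7.48570 + 276.29088) = 16.846 km
L: √((14.391)² + (11.419)²) = √(207.10088 + 130.39356) = 18.371 km
M: √((4.443)² + (-1.739)²) = √(19.74025 + 3.02412) = 4.771 km
N: √((15.778)² + (-6.269)²) = √(248.94528 + 39.30036) = 16.978 km
O: √((-2.382)² + (1.025)²) = √(5.67392 + 1.05063) = 2.593 km
Sorted: B (0.609 km) < O (2.593 km) < M (4.771 km) < I (9.982 km) < D (10.335 km) < G (10.434 km) < …

B, O, M, I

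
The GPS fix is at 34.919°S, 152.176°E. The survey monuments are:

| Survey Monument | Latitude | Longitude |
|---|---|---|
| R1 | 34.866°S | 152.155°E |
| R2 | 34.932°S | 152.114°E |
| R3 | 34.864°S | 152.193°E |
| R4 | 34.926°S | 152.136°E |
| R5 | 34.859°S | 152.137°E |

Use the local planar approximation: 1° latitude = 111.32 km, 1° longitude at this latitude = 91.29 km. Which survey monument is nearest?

Distances from 34.919°S, 152.176°E:
R1: √((0.053·111.32)² + (-0.021·91.29)²) = √(34.80953 + 3.67523) = 6.204 km
R2: √((-0.013·111.32)² + (-0.062·91.29)²) = √(2.09427 + 32.03537) = 5.842 km
R3: √((0.055·111.32)² + (0.017·91.29)²) = √(37.48623 + 2.40849) = 6.316 km
R4: √((-0.007·111.32)² + (-0.040·91.29)²) = √(0.60721 + 13.33418) = 3.734 km
R5: √((0.060·111.32)² + (-0.039·91.29)²) = √(44.61171 + 12.67581) = 7.569 km
Minimum: R4 at 3.734 km.

R4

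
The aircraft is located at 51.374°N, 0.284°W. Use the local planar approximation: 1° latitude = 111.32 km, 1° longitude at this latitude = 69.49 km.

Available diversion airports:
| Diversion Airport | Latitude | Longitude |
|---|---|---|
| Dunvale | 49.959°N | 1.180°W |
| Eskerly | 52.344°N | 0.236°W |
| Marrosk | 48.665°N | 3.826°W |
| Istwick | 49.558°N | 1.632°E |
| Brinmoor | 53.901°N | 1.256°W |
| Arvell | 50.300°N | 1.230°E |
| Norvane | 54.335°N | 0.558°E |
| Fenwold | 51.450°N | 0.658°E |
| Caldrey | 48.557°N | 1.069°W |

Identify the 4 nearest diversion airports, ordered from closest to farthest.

Fenwold, Eskerly, Arvell, Dunvale

Distances from 51.374°N, 0.284°W:
Dunvale: 169.377 km
Eskerly: 108.032 km
Marrosk: 389.260 km
Istwick: 242.063 km
Brinmoor: 289.301 km
Arvell: 159.257 km
Norvane: 334.771 km
Fenwold: 66.004 km
Caldrey: 318.298 km
Sorted: Fenwold (66.004 km) < Eskerly (108.032 km) < Arvell (159.257 km) < Dunvale (169.377 km) < Istwick (242.063 km) < Brinmoor (289.301 km) < …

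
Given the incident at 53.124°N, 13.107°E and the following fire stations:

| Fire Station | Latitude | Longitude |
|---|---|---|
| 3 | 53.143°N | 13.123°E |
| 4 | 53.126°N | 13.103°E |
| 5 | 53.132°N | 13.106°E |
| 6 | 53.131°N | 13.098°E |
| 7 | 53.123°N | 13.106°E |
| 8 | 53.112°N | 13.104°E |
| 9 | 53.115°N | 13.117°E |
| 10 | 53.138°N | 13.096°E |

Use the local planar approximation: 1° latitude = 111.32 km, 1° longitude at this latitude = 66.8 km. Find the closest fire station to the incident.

7

Distances from 53.124°N, 13.107°E:
3: 2.370 km
4: 0.348 km
5: 0.893 km
6: 0.984 km
7: 0.130 km
8: 1.351 km
9: 1.204 km
10: 1.723 km
Minimum: 7 at 0.130 km.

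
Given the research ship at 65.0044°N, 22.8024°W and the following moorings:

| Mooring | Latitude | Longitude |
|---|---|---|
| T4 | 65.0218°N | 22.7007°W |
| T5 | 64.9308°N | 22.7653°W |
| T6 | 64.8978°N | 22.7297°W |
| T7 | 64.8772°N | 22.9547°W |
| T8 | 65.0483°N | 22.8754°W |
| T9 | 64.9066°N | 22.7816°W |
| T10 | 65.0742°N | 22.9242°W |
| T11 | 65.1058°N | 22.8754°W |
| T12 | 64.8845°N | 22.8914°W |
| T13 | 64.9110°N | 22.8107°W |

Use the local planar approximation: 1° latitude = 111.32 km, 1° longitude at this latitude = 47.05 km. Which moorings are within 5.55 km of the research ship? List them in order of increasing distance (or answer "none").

Distances from 65.0044°N, 22.8024°W:
T4: 5.1622 km
T5: 8.3770 km
T6: 12.3499 km
T7: 15.8698 km
T8: 5.9732 km
T9: 10.9310 km
T10: 9.6548 km
T11: 11.7988 km
T12: 13.9887 km
T13: 10.4046 km
Threshold 5.55 km: T4 (5.1622 km) is within range.

T4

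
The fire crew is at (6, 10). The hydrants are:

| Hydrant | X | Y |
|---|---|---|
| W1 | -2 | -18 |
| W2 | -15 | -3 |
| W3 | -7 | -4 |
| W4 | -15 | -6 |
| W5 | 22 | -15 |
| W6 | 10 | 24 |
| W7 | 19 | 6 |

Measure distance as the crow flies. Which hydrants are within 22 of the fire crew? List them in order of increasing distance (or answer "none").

Distances from (6, 10):
W1: √((-8)² + (-28)²) = √(64.000 + 784.000) = 29.1
W2: √((-21)² + (-13)²) = √(441.000 + 169.000) = 24.7
W3: √((-13)² + (-14)²) = √(169.000 + 196.000) = 19.1
W4: √((-21)² + (-16)²) = √(441.000 + 256.000) = 26.4
W5: √((16)² + (-25)²) = √(256.000 + 625.000) = 29.7
W6: √((4)² + (14)²) = √(16.000 + 196.000) = 14.6
W7: √((13)² + (-4)²) = √(169.000 + 16.000) = 13.6
Threshold 22: W7 (13.6), W6 (14.6), W3 (19.1) are within range.

W7, W6, W3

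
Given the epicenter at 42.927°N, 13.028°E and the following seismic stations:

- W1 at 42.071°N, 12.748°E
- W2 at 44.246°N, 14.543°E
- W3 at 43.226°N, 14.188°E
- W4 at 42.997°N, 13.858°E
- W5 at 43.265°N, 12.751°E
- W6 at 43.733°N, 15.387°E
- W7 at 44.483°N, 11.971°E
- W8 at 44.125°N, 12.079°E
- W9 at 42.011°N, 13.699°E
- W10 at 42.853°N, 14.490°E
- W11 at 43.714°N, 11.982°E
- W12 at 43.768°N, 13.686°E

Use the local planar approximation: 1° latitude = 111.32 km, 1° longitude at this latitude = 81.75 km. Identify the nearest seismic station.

Distances from 42.927°N, 13.028°E:
W1: √((-0.856·111.32)² + (-0.280·81.75)²) = √(9080.16885 + 523.95210) = 98.001 km
W2: √((1.319·111.32)² + (1.515·81.75)²) = √(21559.36605 + 15339.13213) = 192.090 km
W3: √((0.299·111.32)² + (1.160·81.75)²) = √(1107.86992 + 8992.72890) = 100.502 km
W4: √((0.070·111.32)² + (0.830·81.75)²) = √(60.72150 + 4603.96176) = 68.298 km
W5: √((0.338·111.32)² + (-0.277·81.75)²) = √(1415.72792 + 512.78470) = 43.915 km
W6: √((0.806·111.32)² + (2.359·81.75)²) = √(8050.38182 + 37190.44753) = 212.699 km
W7: √((1.556·111.32)² + (-1.057·81.75)²) = √(30003.06208 + 7466.64490) = 193.571 km
W8: √((1.198·111.32)² + (-0.949·81.75)²) = √(17785.25234 + 6018.77277) = 154.286 km
W9: √((-0.916·111.32)² + (0.671·81.75)²) = √(10397.70143 + 3008.98874) = 115.787 km
W10: √((-0.074·111.32)² + (1.462·81.75)²) = √(67.85937 + 14284.67184) = 119.802 km
W11: √((0.787·111.32)² + (-1.046·81.75)²) = √(7675.30885 + 7312.04561) = 122.423 km
W12: √((0.841·111.32)² + (0.658·81.75)²) = √(8764.72687 + 2893.52547) = 107.973 km
Minimum: W5 at 43.915 km.

W5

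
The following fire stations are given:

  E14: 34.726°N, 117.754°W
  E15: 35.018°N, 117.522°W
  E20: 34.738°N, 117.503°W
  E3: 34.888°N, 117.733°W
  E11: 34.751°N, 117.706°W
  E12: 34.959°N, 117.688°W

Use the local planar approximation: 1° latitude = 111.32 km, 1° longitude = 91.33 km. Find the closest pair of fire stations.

Pairwise distances:
E14–E11: √((0.025·111.32)² + (0.048·91.33)²) = √(7.74509 + 19.21805) = 5.193 km
E3–E12: √((0.071·111.32)² + (0.045·91.33)²) = √(62.46879 + 16.89087) = 8.908 km
E3–E11: √((-0.137·111.32)² + (0.027·91.33)²) = √(232.58812 + 6.08071) = 15.449 km
E15–E12: √((-0.059·111.32)² + (-0.166·91.33)²) = √(43.13705 + 229.84925) = 16.522 km
E14–E3: √((0.162·111.32)² + (0.021·91.33)²) = √(325.21939 + 3.67846) = 18.136 km
E20–E11: √((0.013·111.32)² + (-0.203·91.33)²) = √(2.09427 + 343.73123) = 18.596 km
E14–E20: √((0.012·111.32)² + (0.251·91.33)²) = √(1.78447 + 525.50198) = 22.963 km
E11–E12: √((0.208·111.32)² + (0.018·91.33)²) = √(536.13365 + 2.70254) = 23.213 km
E15–E3: √((-0.130·111.32)² + (-0.211·91.33)²) = √(209.42721 + 371.35718) = 24.099 km
E14–E12: √((0.233·111.32)² + (0.066·91.33)²) = √(672.75702 + 36.33413) = 26.629 km
E20–E3: √((0.150·111.32)² + (-0.230·91.33)²) = √(278.82320 + 441.24783) = 26.834 km
E20–E12: √((0.221·111.32)² + (-0.185·91.33)²) = √(605.24463 + 285.47651) = 29.845 km
E15–E20: √((-0.280·111.32)² + (0.019·91.33)²) = √(971.54396 + 3.01116) = 31.218 km
E15–E11: √((-0.267·111.32)² + (-0.184·91.33)²) = √(883.42344 + 282.39861) = 34.144 km
E14–E15: √((0.292·111.32)² + (0.232·91.33)²) = √(1056.60363 + 448.95507) = 38.802 km
Closest pair: E14–E11 at 5.193 km.

E14 and E11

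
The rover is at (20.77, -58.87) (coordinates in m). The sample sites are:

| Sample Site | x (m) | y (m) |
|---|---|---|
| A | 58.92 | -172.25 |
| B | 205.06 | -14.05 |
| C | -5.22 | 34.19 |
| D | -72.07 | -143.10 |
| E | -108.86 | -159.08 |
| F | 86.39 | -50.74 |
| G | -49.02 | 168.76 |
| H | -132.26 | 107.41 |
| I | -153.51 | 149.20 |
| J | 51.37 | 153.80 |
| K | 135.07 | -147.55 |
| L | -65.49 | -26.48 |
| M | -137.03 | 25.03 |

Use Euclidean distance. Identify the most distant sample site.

I

Distances from (20.77, -58.87):
A: √((38.15)² + (-113.38)²) = √(1455.4225 + 12855.0244) = 119.63 m
B: √((184.29)² + (44.82)²) = √(33962.8041 + 2008.8324) = 189.66 m
C: √((-25.99)² + (93.06)²) = √(675.4801 + 8660.1636) = 96.62 m
D: √((-92.84)² + (-84.23)²) = √(8619.2656 + 7094.6929) = 125.36 m
E: √((-129.63)² + (-100.21)²) = √(16803.9369 + 10042.0441) = 163.85 m
F: √((65.62)² + (8.13)²) = √(4305.9844 + 66.0969) = 66.12 m
G: √((-69.79)² + (227.63)²) = √(4870.6441 + 51815.4169) = 238.09 m
H: √((-153.03)² + (166.28)²) = √(23418.1809 + 27649.0384) = 225.98 m
I: √((-174.28)² + (208.07)²) = √(30373.5184 + 43293.1249) = 271.42 m
J: √((30.60)² + (212.67)²) = √(936.3600 + 45228.5289) = 214.86 m
K: √((114.30)² + (-88.68)²) = √(13064.4900 + 7864.1424) = 144.67 m
L: √((-86.26)² + (32.39)²) = √(7440.7876 + 1049.1121) = 92.14 m
M: √((-157.80)² + (83.90)²) = √(24900.8400 + 7039.2100) = 178.72 m
Maximum: I at 271.42 m.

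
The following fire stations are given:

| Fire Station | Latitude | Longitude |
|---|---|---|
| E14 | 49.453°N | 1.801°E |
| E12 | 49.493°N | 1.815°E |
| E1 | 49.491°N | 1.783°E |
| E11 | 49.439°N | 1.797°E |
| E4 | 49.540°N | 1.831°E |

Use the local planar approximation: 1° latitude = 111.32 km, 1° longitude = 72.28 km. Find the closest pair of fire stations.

E14 and E11

Pairwise distances:
E14–E11: √((-0.014·111.32)² + (-0.004·72.28)²) = √(2.42886 + 0.08359) = 1.585 km
E12–E1: √((-0.002·111.32)² + (-0.032·72.28)²) = √(0.04957 + 5.34978) = 2.324 km
E14–E1: √((0.038·111.32)² + (-0.018·72.28)²) = √(17.89425 + 1.69271) = 4.426 km
E14–E12: √((0.040·111.32)² + (0.014·72.28)²) = √(19.82743 + 1.02398) = 4.566 km
E12–E4: √((0.047·111.32)² + (0.016·72.28)²) = √(27.37424 + 1.33745) = 5.358 km
E1–E11: √((-0.052·111.32)² + (0.014·72.28)²) = √(33.50835 + 1.02398) = 5.876 km
E12–E11: √((-0.054·111.32)² + (-0.018·72.28)²) = √(36.13549 + 1.69271) = 6.150 km
E1–E4: √((0.049·111.32)² + (0.048·72.28)²) = √(29.75353 + 12.03701) = 6.465 km
E14–E4: √((0.087·111.32)² + (0.030·72.28)²) = √(93.79613 + 4.70196) = 9.925 km
E11–E4: √((0.101·111.32)² + (0.034·72.28)²) = √(126.41224 + 6.03940) = 11.509 km
Closest pair: E14–E11 at 1.585 km.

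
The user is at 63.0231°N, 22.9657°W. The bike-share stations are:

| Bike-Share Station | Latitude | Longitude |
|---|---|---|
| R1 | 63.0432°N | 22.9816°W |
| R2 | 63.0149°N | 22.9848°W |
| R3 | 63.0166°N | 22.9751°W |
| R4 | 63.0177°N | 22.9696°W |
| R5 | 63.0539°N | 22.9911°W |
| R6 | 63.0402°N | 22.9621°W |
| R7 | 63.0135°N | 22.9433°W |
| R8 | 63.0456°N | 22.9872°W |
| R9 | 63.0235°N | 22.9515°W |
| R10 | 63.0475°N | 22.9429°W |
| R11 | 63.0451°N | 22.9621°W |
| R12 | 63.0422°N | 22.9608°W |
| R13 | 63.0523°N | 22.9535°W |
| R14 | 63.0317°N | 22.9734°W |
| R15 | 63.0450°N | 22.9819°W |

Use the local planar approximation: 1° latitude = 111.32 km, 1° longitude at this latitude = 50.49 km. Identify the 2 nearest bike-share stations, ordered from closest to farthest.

Distances from 63.0231°N, 22.9657°W:
R1: √((0.0201·111.32)² + (-0.0159·50.49)²) = √(5.006549 + 0.644473) = 2.3772 km
R2: √((-0.0082·111.32)² + (-0.0191·50.49)²) = √(0.833248 + 0.929988) = 1.3279 km
R3: √((-0.0065·111.32)² + (-0.0094·50.49)²) = √(0.523568 + 0.225251) = 0.8653 km
R4: √((-0.0054·111.32)² + (-0.0039·50.49)²) = √(0.361355 + 0.038774) = 0.6326 km
R5: √((0.0308·111.32)² + (-0.0254·50.49)²) = √(11.755682 + 1.644668) = 3.6606 km
R6: √((0.0171·111.32)² + (0.0036·50.49)²) = √(3.623586 + 0.033038) = 1.9122 km
R7: √((-0.0096·111.32)² + (0.0224·50.49)²) = √(1.142060 + 1.279107) = 1.5560 km
R8: √((0.0225·111.32)² + (-0.0215·50.49)²) = √(6.273522 + 1.178386) = 2.7298 km
R9: √((0.0004·111.32)² + (0.0142·50.49)²) = √(0.001983 + 0.514029) = 0.7183 km
R10: √((0.0244·111.32)² + (0.0228·50.49)²) = √(7.377786 + 1.325197) = 2.9501 km
R11: √((0.0220·111.32)² + (0.0036·50.49)²) = √(5.997797 + 0.033038) = 2.4558 km
R12: √((0.0191·111.32)² + (0.0049·50.49)²) = √(4.520777 + 0.061207) = 2.1406 km
R13: √((0.0292·111.32)² + (0.0122·50.49)²) = √(10.566036 + 0.379429) = 3.3084 km
R14: √((0.0086·111.32)² + (-0.0077·50.49)²) = √(0.916523 + 0.151144) = 1.0333 km
R15: √((0.0219·111.32)² + (-0.0162·50.49)²) = √(5.943395 + 0.669023) = 2.5715 km
Sorted: R4 (0.6326 km) < R9 (0.7183 km) < R3 (0.8653 km) < R14 (1.0333 km) < …

R4, R9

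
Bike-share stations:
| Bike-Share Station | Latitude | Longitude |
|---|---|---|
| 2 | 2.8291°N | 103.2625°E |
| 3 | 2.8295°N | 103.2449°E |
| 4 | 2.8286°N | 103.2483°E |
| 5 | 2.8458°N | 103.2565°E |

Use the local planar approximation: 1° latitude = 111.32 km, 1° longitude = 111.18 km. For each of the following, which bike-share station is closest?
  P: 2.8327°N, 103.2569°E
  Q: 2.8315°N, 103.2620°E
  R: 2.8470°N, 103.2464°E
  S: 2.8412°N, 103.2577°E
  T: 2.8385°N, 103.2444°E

P→2; Q→2; R→5; S→5; T→3

P at 2.8327°N, 103.2569°E:
  2: √((-0.0036·111.32)² + (0.0056·111.18)²) = √(0.160602 + 0.387641) = 0.7404 km
  3: √((-0.0032·111.32)² + (-0.0120·111.18)²) = √(0.126896 + 1.779983) = 1.3809 km
  4: √((-0.0041·111.32)² + (-0.0086·111.18)²) = √(0.208312 + 0.914219) = 1.0595 km
  5: √((0.0131·111.32)² + (-0.0004·111.18)²) = √(2.126616 + 0.001978) = 1.4590 km
  → nearest: 2 (0.7404 km)
Q at 2.8315°N, 103.2620°E:
  2: √((-0.0024·111.32)² + (0.0005·111.18)²) = √(0.071379 + 0.003090) = 0.2729 km
  3: √((-0.0020·111.32)² + (-0.0171·111.18)²) = √(0.049569 + 3.614478) = 1.9142 km
  4: √((-0.0029·111.32)² + (-0.0137·111.18)²) = √(0.104218 + 2.320035) = 1.5570 km
  5: √((0.0143·111.32)² + (-0.0055·111.18)²) = √(2.534069 + 0.373920) = 1.7053 km
  → nearest: 2 (0.2729 km)
R at 2.8470°N, 103.2464°E:
  2: √((-0.0179·111.32)² + (0.0161·111.18)²) = √(3.970566 + 3.204093) = 2.6786 km
  3: √((-0.0175·111.32)² + (-0.0015·111.18)²) = √(3.795094 + 0.027812) = 1.9552 km
  4: √((-0.0184·111.32)² + (0.0019·111.18)²) = √(4.195484 + 0.044623) = 2.0592 km
  5: √((-0.0012·111.32)² + (0.0101·111.18)²) = √(0.017845 + 1.260945) = 1.1308 km
  → nearest: 5 (1.1308 km)
S at 2.8412°N, 103.2577°E:
  2: √((-0.0121·111.32)² + (0.0048·111.18)²) = √(1.814334 + 0.284797) = 1.4488 km
  3: √((-0.0117·111.32)² + (-0.0128·111.18)²) = √(1.696360 + 2.025225) = 1.9291 km
  4: √((-0.0126·111.32)² + (-0.0094·111.18)²) = √(1.967377 + 1.092217) = 1.7492 km
  5: √((0.0046·111.32)² + (-0.0012·111.18)²) = √(0.262218 + 0.017800) = 0.5292 km
  → nearest: 5 (0.5292 km)
T at 2.8385°N, 103.2444°E:
  2: √((-0.0094·111.32)² + (0.0181·111.18)²) = √(1.094970 + 4.049585) = 2.2682 km
  3: √((-0.0090·111.32)² + (0.0005·111.18)²) = √(1.003764 + 0.003090) = 1.0034 km
  4: √((-0.0099·111.32)² + (0.0039·111.18)²) = √(1.214554 + 0.188011) = 1.1843 km
  5: √((0.0073·111.32)² + (0.0121·111.18)²) = √(0.660377 + 1.809773) = 1.5717 km
  → nearest: 3 (1.0034 km)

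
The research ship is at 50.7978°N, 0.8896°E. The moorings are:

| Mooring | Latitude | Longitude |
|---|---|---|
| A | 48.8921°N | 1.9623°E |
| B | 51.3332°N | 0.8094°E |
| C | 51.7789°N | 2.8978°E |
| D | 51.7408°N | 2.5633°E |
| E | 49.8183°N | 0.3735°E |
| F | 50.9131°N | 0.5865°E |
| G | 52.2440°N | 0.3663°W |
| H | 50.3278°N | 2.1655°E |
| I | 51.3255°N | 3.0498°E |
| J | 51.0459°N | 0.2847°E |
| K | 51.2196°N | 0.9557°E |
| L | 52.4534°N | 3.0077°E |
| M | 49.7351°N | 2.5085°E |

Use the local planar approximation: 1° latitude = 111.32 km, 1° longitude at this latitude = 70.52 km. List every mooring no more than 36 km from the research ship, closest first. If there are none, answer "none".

Distances from 50.7978°N, 0.8896°E:
A: √((-1.9057·111.32)² + (1.0727·70.52)²) = √(45004.450489 + 5722.438955) = 225.2263 km
B: √((0.5354·111.32)² + (-0.0802·70.52)²) = √(3552.246778 + 31.986988) = 59.8685 km
C: √((0.9811·111.32)² + (2.0082·70.52)²) = √(11928.146014 + 20055.732698) = 178.8404 km
D: √((0.9430·111.32)² + (1.6737·70.52)²) = √(11019.700237 + 13930.921324) = 157.9577 km
E: √((-0.9795·111.32)² + (-0.5161·70.52)²) = √(11889.272359 + 1324.623103) = 114.9517 km
F: √((0.1153·111.32)² + (-0.3031·70.52)²) = √(164.742256 + 456.874038) = 24.9322 km
G: √((1.4462·111.32)² + (-1.2559·70.52)²) = √(25918.096929 + 7843.948401) = 183.7445 km
H: √((-0.4700·111.32)² + (1.2759·70.52)²) = √(2737.424256 + 8095.764794) = 104.0826 km
I: √((0.5277·111.32)² + (2.1602·70.52)²) = √(3450.806311 + 23206.654190) = 163.2711 km
J: √((0.2481·111.32)² + (-0.6049·70.52)²) = √(762.781100 + 1819.666401) = 50.8178 km
K: √((0.4218·111.32)² + (0.0661·70.52)²) = √(2204.750989 + 21.728389) = 47.1856 km
L: √((1.6556·111.32)² + (2.1181·70.52)²) = √(33967.003093 + 22310.922503) = 237.2297 km
M: √((-1.0627·111.32)² + (1.6189·70.52)²) = √(13994.834162 + 13033.607952) = 164.4033 km
Threshold 36 km: F (24.9322 km) is within range.

F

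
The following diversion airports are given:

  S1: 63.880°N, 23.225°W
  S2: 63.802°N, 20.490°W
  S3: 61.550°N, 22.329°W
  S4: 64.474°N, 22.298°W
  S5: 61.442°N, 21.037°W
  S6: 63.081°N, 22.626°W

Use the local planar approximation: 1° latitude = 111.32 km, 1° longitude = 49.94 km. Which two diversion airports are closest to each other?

Pairwise distances:
S3–S5: 65.633 km
S1–S4: 80.719 km
S1–S6: 93.840 km
S2–S4: 117.255 km
S2–S6: 133.495 km
S1–S2: 136.862 km
S4–S6: 155.932 km
S3–S6: 171.075 km
S5–S6: 198.963 km
S1–S3: 263.207 km
S2–S5: 264.132 km
S2–S3: 266.986 km
S1–S5: 292.569 km
S3–S4: 325.503 km
S4–S5: 343.347 km
Closest pair: S3–S5 at 65.633 km.

S3 and S5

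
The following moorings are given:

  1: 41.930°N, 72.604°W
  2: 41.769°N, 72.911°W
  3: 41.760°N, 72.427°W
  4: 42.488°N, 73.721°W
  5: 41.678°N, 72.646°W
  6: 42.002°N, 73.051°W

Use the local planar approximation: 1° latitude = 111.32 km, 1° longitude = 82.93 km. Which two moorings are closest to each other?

Pairwise distances:
1–2: 31.135 km
1–3: 23.950 km
1–4: 111.532 km
1–5: 28.268 km
1–6: 37.926 km
2–3: 40.151 km
2–4: 104.492 km
2–5: 24.199 km
2–6: 28.417 km
3–4: 134.474 km
3–5: 20.327 km
3–6: 58.341 km
4–5: 126.800 km
4–6: 77.551 km
5–6: 49.284 km
Closest pair: 3–5 at 20.327 km.

3 and 5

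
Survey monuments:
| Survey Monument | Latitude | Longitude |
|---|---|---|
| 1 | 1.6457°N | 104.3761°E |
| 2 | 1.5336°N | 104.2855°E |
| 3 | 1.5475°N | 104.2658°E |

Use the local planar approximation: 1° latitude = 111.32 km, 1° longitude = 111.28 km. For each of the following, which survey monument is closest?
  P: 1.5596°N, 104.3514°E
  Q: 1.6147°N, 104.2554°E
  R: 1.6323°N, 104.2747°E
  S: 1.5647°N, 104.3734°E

P at 1.5596°N, 104.3514°E:
  1: 9.9710 km
  2: 7.8839 km
  3: 9.6203 km
  → nearest: 2 (7.8839 km)
Q at 1.6147°N, 104.2554°E:
  1: 13.8677 km
  2: 9.6294 km
  3: 7.5697 km
  → nearest: 3 (7.5697 km)
R at 1.6323°N, 104.2747°E:
  1: 11.3820 km
  2: 11.0528 km
  3: 9.4917 km
  → nearest: 3 (9.4917 km)
S at 1.5647°N, 104.3734°E:
  1: 9.0219 km
  2: 10.3761 km
  3: 12.1259 km
  → nearest: 1 (9.0219 km)

P→2; Q→3; R→3; S→1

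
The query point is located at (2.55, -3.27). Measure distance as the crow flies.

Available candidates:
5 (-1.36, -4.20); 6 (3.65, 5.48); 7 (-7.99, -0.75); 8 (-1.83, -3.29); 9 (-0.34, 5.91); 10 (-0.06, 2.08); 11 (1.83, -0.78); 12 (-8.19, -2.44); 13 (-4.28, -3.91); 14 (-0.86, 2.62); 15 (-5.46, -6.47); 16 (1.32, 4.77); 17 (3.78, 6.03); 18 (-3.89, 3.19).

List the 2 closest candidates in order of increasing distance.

11, 5

Distances from (2.55, -3.27):
5: 4.02
6: 8.82
7: 10.84
8: 4.38
9: 9.62
10: 5.95
11: 2.59
12: 10.77
13: 6.86
14: 6.81
15: 8.63
16: 8.13
17: 9.38
18: 9.12
Sorted: 11 (2.59) < 5 (4.02) < 8 (4.38) < 10 (5.95) < …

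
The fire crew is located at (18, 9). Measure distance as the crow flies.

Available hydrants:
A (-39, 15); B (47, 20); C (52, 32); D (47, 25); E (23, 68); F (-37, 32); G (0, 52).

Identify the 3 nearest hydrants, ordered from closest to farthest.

Distances from (18, 9):
A: √((-57)² + (6)²) = √(3249.000 + 36.000) = 57.3
B: √((29)² + (11)²) = √(841.000 + 121.000) = 31.0
C: √((34)² + (23)²) = √(1156.000 + 529.000) = 41.0
D: √((29)² + (16)²) = √(841.000 + 256.000) = 33.1
E: √((5)² + (59)²) = √(25.000 + 3481.000) = 59.2
F: √((-55)² + (23)²) = √(3025.000 + 529.000) = 59.6
G: √((-18)² + (43)²) = √(324.000 + 1849.000) = 46.6
Sorted: B (31.0) < D (33.1) < C (41.0) < G (46.6) < A (57.3) < …

B, D, C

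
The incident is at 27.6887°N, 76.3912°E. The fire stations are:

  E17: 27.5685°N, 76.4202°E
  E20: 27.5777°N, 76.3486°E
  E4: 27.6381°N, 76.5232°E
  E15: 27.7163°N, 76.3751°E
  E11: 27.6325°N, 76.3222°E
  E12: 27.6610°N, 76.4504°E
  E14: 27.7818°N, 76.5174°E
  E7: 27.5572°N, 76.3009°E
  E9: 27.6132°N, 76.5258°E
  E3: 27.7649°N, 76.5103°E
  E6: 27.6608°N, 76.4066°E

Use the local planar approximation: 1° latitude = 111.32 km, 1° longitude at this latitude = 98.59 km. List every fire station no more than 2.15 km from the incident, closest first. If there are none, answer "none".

Distances from 27.6887°N, 76.3912°E:
E17: √((-0.1202·111.32)² + (0.0290·98.59)²) = √(179.042169 + 8.174510) = 13.6827 km
E20: √((-0.1110·111.32)² + (-0.0426·98.59)²) = √(152.683587 + 17.639446) = 13.0508 km
E4: √((-0.0506·111.32)² + (0.1320·98.59)²) = √(31.728346 + 169.361073) = 14.1806 km
E15: √((0.0276·111.32)² + (-0.0161·98.59)²) = √(9.439838 + 2.519518) = 3.4582 km
E11: √((-0.0562·111.32)² + (-0.0690·98.59)²) = √(39.139838 + 46.276863) = 9.2421 km
E12: √((-0.0277·111.32)² + (0.0592·98.59)²) = √(9.508367 + 34.065059) = 6.6010 km
E14: √((0.0931·111.32)² + (0.1262·98.59)²) = √(107.410257 + 154.804807) = 16.1931 km
E7: √((-0.1315·111.32)² + (-0.0903·98.59)²) = √(214.288024 + 79.257658) = 17.1332 km
E9: √((-0.0755·111.32)² + (0.1346·98.59)²) = √(70.638310 + 176.098580) = 15.7079 km
E3: √((0.0762·111.32)² + (0.1191·98.59)²) = √(71.954231 + 137.876184) = 14.4855 km
E6: √((-0.0279·111.32)² + (0.0154·98.59)²) = √(9.646168 + 2.305192) = 3.4571 km
Threshold 2.15 km: none within range.

none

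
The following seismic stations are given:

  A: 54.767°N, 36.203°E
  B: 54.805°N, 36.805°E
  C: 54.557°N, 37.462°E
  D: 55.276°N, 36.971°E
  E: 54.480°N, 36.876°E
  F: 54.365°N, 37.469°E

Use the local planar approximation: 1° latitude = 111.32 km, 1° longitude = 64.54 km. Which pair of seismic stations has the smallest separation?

C and F

Pairwise distances:
C–F: 21.378 km
B–E: 36.468 km
C–E: 38.780 km
A–B: 39.083 km
E–F: 40.357 km
B–C: 50.598 km
B–D: 53.515 km
A–E: 53.920 km
B–F: 65.082 km
A–D: 75.282 km
A–C: 84.552 km
C–D: 86.084 km
D–E: 88.823 km
A–F: 93.160 km
D–F: 106.384 km
Closest pair: C–F at 21.378 km.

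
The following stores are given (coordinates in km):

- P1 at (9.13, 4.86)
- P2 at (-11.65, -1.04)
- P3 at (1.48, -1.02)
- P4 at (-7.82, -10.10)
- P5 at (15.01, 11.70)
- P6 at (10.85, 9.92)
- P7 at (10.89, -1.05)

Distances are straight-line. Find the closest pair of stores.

P5 and P6

Pairwise distances:
P1–P2: √((-20.78)² + (-5.90)²) = √(431.8084 + 34.8100) = 21.60 km
P1–P3: √((-7.65)² + (-5.88)²) = √(58.5225 + 34.5744) = 9.65 km
P1–P4: √((-16.95)² + (-14.96)²) = √(287.3025 + 223.8016) = 22.61 km
P1–P5: √((5.88)² + (6.84)²) = √(34.5744 + 46.7856) = 9.02 km
P1–P6: √((1.72)² + (5.06)²) = √(2.9584 + 25.6036) = 5.34 km
P1–P7: √((1.76)² + (-5.91)²) = √(3.0976 + 34.9281) = 6.17 km
P2–P3: √((13.13)² + (0.02)²) = √(172.3969 + 0.0004) = 13.13 km
P2–P4: √((3.83)² + (-9.06)²) = √(14.6689 + 82.0836) = 9.84 km
P2–P5: √((26.66)² + (12.74)²) = √(710.7556 + 162.3076) = 29.55 km
P2–P6: √((22.50)² + (10.96)²) = √(506.2500 + 120.1216) = 25.03 km
P2–P7: √((22.54)² + (-0.01)²) = √(508.0516 + 0.0001) = 22.54 km
P3–P4: √((-9.30)² + (-9.08)²) = √(86.4900 + 82.4464) = 13.00 km
P3–P5: √((13.53)² + (12.72)²) = √(183.0609 + 161.7984) = 18.57 km
P3–P6: √((9.37)² + (10.94)²) = √(87.7969 + 119.6836) = 14.40 km
P3–P7: √((9.41)² + (-0.03)²) = √(88.5481 + 0.0009) = 9.41 km
P4–P5: √((22.83)² + (21.80)²) = √(521.2089 + 475.2400) = 31.57 km
P4–P6: √((18.67)² + (20.02)²) = √(348.5689 + 400.8004) = 27.37 km
P4–P7: √((18.71)² + (9.05)²) = √(350.0641 + 81.9025) = 20.78 km
P5–P6: √((-4.16)² + (-1.78)²) = √(17.3056 + 3.1684) = 4.52 km
P5–P7: √((-4.12)² + (-12.75)²) = √(16.9744 + 162.5625) = 13.40 km
P6–P7: √((0.04)² + (-10.97)²) = √(0.0016 + 120.3409) = 10.97 km
Closest pair: P5–P6 at 4.52 km.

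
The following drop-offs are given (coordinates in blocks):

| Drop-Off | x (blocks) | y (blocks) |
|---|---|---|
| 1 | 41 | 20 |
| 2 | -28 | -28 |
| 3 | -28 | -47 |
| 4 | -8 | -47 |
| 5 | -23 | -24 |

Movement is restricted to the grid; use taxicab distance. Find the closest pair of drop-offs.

Pairwise distances:
1–2: 117 blocks
1–3: 136 blocks
1–4: 116 blocks
1–5: 108 blocks
2–3: 19 blocks
2–4: 39 blocks
2–5: 9 blocks
3–4: 20 blocks
3–5: 28 blocks
4–5: 38 blocks
Closest pair: 2–5 at 9 blocks.

2 and 5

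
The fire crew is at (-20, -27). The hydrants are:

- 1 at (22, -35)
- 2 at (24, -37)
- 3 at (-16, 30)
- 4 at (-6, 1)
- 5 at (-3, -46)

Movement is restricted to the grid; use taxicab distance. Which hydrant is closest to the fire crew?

5

Distances from (-20, -27):
1: |42| + |-8| = 42 + 8 = 50
2: |44| + |-10| = 44 + 10 = 54
3: |4| + |57| = 4 + 57 = 61
4: |14| + |28| = 14 + 28 = 42
5: |17| + |-19| = 17 + 19 = 36
Minimum: 5 at 36.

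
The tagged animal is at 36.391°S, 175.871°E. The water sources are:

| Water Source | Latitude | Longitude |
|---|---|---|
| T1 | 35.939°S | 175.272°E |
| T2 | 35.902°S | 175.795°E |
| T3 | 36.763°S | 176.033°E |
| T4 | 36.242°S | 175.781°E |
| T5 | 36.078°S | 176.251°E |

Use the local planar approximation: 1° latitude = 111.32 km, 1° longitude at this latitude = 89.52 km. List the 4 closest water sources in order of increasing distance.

Distances from 36.391°S, 175.871°E:
T1: 73.533 km
T2: 54.859 km
T3: 43.877 km
T4: 18.440 km
T5: 48.695 km
Sorted: T4 (18.440 km) < T3 (43.877 km) < T5 (48.695 km) < T2 (54.859 km) < T1 (73.533 km)

T4, T3, T5, T2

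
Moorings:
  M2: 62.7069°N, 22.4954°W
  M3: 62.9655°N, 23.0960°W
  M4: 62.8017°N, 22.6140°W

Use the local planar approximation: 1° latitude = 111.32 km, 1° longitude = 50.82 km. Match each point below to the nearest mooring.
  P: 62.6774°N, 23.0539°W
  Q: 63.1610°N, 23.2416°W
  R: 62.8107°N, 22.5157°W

P at 62.6774°N, 23.0539°W:
  M2: 28.5723 km
  M3: 32.1426 km
  M4: 26.2915 km
  → nearest: M4 (26.2915 km)
Q at 63.1610°N, 23.2416°W:
  M2: 63.1935 km
  M3: 22.9866 km
  M4: 51.1571 km
  → nearest: M3 (22.9866 km)
R at 62.8107°N, 22.5157°W:
  M2: 11.6010 km
  M3: 34.1565 km
  M4: 5.0951 km
  → nearest: M4 (5.0951 km)

P→M4; Q→M3; R→M4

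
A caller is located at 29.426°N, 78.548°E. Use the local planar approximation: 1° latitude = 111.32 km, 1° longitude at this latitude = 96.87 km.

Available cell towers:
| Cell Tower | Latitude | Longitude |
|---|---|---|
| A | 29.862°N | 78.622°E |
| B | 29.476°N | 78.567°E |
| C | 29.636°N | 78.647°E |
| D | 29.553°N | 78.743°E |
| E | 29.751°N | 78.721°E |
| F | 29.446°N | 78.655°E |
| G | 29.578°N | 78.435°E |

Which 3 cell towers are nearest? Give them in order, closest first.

B, F, G

Distances from 29.426°N, 78.548°E:
A: 49.062 km
B: 5.862 km
C: 25.268 km
D: 23.594 km
E: 39.872 km
F: 10.602 km
G: 20.153 km
Sorted: B (5.862 km) < F (10.602 km) < G (20.153 km) < D (23.594 km) < C (25.268 km) < …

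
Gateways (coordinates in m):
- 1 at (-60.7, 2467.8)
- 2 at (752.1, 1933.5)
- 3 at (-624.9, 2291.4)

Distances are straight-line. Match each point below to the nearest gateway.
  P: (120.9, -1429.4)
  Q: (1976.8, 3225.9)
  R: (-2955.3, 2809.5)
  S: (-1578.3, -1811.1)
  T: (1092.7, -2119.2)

P→2; Q→2; R→3; S→3; T→2

P at (120.9, -1429.4):
  1: √((-181.6)² + (3897.2)²) = √(32978.560 + 15188167.840) = 3901.4 m
  2: √((631.2)² + (3362.9)²) = √(398413.440 + 11309096.410) = 3421.6 m
  3: √((-745.8)² + (3720.8)²) = √(556217.640 + 13844352.640) = 3794.8 m
  → nearest: 2 (3421.6 m)
Q at (1976.8, 3225.9):
  1: √((-2037.5)² + (-758.1)²) = √(4151406.250 + 574715.610) = 2174.0 m
  2: √((-1224.7)² + (-1292.4)²) = √(1499890.090 + 1670297.760) = 1780.5 m
  3: √((-2601.7)² + (-934.5)²) = √(6768842.890 + 873290.250) = 2764.4 m
  → nearest: 2 (1780.5 m)
R at (-2955.3, 2809.5):
  1: √((2894.6)² + (-341.7)²) = √(8378709.160 + 116758.890) = 2914.7 m
  2: √((3707.4)² + (-876.0)²) = √(13744814.760 + 767376.000) = 3809.5 m
  3: √((2330.4)² + (-518.1)²) = √(5430764.160 + 268427.610) = 2387.3 m
  → nearest: 3 (2387.3 m)
S at (-1578.3, -1811.1):
  1: √((1517.6)² + (4278.9)²) = √(2303109.760 + 18308985.210) = 4540.1 m
  2: √((2330.4)² + (3744.6)²) = √(5430764.160 + 14022029.160) = 4410.5 m
  3: √((953.4)² + (4102.5)²) = √(908971.560 + 16830506.250) = 4211.8 m
  → nearest: 3 (4211.8 m)
T at (1092.7, -2119.2):
  1: √((-1153.4)² + (4587.0)²) = √(1330331.560 + 21040569.000) = 4729.8 m
  2: √((-340.6)² + (4052.7)²) = √(116008.360 + 16424377.290) = 4067.0 m
  3: √((-1717.6)² + (4410.6)²) = √(2950149.760 + 19453392.360) = 4733.2 m
  → nearest: 2 (4067.0 m)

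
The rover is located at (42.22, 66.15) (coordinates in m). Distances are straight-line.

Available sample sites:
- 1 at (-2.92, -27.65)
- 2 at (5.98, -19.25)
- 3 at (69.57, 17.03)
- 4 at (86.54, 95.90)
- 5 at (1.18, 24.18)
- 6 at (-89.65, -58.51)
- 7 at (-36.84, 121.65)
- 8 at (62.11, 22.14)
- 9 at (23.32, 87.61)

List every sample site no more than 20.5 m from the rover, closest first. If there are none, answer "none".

none

Distances from (42.22, 66.15):
1: √((-45.14)² + (-93.80)²) = √(2037.6196 + 8798.4400) = 104.10 m
2: √((-36.24)² + (-85.40)²) = √(1313.3376 + 7293.1600) = 92.77 m
3: √((27.35)² + (-49.12)²) = √(748.0225 + 2412.7744) = 56.22 m
4: √((44.32)² + (29.75)²) = √(1964.2624 + 885.0625) = 53.38 m
5: √((-41.04)² + (-41.97)²) = √(1684.2816 + 1761.4809) = 58.70 m
6: √((-131.87)² + (-124.66)²) = √(17389.6969 + 15540.1156) = 181.47 m
7: √((-79.06)² + (55.50)²) = √(6250.4836 + 3080.2500) = 96.60 m
8: √((19.89)² + (-44.01)²) = √(395.6121 + 1936.8801) = 48.30 m
9: √((-18.90)² + (21.46)²) = √(357.2100 + 460.5316) = 28.60 m
Threshold 20.5 m: none within range.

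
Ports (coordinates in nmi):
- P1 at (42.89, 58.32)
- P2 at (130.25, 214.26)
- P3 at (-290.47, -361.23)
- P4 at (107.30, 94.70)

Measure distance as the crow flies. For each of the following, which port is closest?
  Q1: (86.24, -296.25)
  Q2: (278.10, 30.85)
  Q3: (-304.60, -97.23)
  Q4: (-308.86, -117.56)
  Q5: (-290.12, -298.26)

Q1 at (86.24, -296.25):
  P1: 357.21 nmi
  P2: 512.40 nmi
  P3: 382.27 nmi
  P4: 391.52 nmi
  → nearest: P1 (357.21 nmi)
Q2 at (278.10, 30.85):
  P1: 236.81 nmi
  P2: 235.58 nmi
  P3: 690.65 nmi
  P4: 182.34 nmi
  → nearest: P4 (182.34 nmi)
Q3 at (-304.60, -97.23):
  P1: 380.72 nmi
  P2: 534.90 nmi
  P3: 264.38 nmi
  P4: 454.42 nmi
  → nearest: P3 (264.38 nmi)
Q4 at (-308.86, -117.56):
  P1: 393.27 nmi
  P2: 550.38 nmi
  P3: 244.36 nmi
  P4: 467.17 nmi
  → nearest: P3 (244.36 nmi)
Q5 at (-290.12, -298.26):
  P1: 487.90 nmi
  P2: 662.86 nmi
  P3: 62.97 nmi
  P4: 558.89 nmi
  → nearest: P3 (62.97 nmi)

Q1→P1; Q2→P4; Q3→P3; Q4→P3; Q5→P3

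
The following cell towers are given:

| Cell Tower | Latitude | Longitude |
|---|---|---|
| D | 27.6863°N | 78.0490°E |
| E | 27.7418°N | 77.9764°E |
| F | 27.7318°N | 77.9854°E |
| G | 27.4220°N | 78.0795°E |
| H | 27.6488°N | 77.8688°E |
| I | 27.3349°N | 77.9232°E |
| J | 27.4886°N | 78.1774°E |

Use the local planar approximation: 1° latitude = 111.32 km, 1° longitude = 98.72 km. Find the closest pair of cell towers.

Pairwise distances:
D–E: 9.4624 km
D–F: 8.0669 km
D–G: 29.5755 km
D–H: 18.2726 km
D–I: 41.0419 km
D–J: 25.3973 km
E–F: 1.4243 km
E–G: 37.0265 km
E–H: 14.8328 km
E–I: 45.5996 km
E–J: 34.4702 km
F–G: 35.7162 km
F–H: 14.7603 km
F–I: 44.6076 km
F–J: 33.0486 km
G–H: 32.7121 km
G–I: 18.2235 km
G–J: 12.1808 km
H–I: 35.3536 km
H–J: 35.3008 km
I–J: 30.3725 km
Closest pair: E–F at 1.4243 km.

E and F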